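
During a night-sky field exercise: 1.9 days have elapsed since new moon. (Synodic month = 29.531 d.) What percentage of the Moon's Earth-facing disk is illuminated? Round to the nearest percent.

The Moon has covered 1.9/29.531 of its cycle, so θ ≈ 360° × 1.9/29.531 = 23.2°.
Illuminated fraction = (1 − cos 23.2°)/2 = (1 − 0.919)/2 ≈ 0.040, so 4%.

4%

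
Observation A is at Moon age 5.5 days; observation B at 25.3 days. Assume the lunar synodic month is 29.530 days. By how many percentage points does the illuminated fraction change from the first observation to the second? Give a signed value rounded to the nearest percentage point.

First observation: θ = 360°·5.5/29.530 = 67.1°, so f = 0.305.
Second observation: θ = 308.4°, f = 0.189.
Δf = 0.189 − 0.305 = -0.116, i.e. -12 pp.

-12 pp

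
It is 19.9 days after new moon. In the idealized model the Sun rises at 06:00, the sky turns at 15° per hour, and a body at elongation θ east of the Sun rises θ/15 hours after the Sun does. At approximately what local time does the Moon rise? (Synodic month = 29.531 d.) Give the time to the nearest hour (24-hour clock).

The Moon has covered 19.9/29.531 of its cycle, so θ ≈ 360° × 19.9/29.531 = 242.6°.
At 15° of sky rotation per hour, 242.6° corresponds to a 16.17 h lag.
06:00 + 16.17 h ≈ 22:10 → 22:00 to the nearest hour.

22:00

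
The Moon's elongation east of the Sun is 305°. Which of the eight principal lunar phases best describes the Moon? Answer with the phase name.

The waning crescent sector spans roughly 292°–338°; 305° falls inside it.

waning crescent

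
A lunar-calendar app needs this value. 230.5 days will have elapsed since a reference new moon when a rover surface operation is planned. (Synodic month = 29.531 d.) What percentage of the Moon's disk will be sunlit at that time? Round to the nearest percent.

33%

Reduce mod P: 230.5 − 7×29.531 = 23.78 d into the current lunation.
Phase angle: θ = 360°·(23.78 d)/(29.531 d) = 289.9°.
cos 289.9° = 0.341, so f = (1 − 0.341)/2 = 0.330, so 33%.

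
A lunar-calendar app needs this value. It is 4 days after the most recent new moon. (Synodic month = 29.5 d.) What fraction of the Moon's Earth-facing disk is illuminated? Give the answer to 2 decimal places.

Elongation θ = 360° × 4/29.5 ≈ 48.8°.
With cos θ = 0.659, the lit fraction is (1 − 0.659)/2 ≈ 0.171.

0.17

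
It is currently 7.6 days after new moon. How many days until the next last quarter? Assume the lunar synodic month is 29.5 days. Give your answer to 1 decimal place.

14.5 days

Last quarter is 0.75 of the way through the cycle: age 0.75 × 29.5 = 22.125 d.
That is 22.125 − 7.6 = 14.525 days ahead.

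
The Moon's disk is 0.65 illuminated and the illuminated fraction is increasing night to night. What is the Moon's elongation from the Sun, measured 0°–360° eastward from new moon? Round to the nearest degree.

107°

From f = (1 − cos θ)/2: cos θ = 1 − 2×0.65 = -0.300; arccos → 107.5°.
The Moon is waxing (0°–180°), so θ = 107.5° directly.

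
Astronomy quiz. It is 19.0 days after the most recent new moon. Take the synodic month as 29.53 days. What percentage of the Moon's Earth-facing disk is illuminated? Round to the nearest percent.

81%

Elongation θ = 360° × 19.0/29.53 ≈ 231.6°.
Illuminated fraction = (1 − cos 231.6°)/2 = (1 − (-0.621))/2 ≈ 0.810, so 81%.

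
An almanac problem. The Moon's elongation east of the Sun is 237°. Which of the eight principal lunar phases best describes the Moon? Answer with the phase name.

237° lies in the waning gibbous sector of the 8-phase cycle.

waning gibbous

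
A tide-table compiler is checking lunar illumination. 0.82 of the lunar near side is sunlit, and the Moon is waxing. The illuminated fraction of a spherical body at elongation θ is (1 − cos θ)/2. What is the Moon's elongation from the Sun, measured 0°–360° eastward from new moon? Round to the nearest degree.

Invert f = (1 − cos θ)/2 to get cos θ = 1 − 2(0.82) = -0.640, hence θ₀ = arccos -0.640 = 129.8°.
Waxing ⇒ before full, so θ = 129.8°.

130°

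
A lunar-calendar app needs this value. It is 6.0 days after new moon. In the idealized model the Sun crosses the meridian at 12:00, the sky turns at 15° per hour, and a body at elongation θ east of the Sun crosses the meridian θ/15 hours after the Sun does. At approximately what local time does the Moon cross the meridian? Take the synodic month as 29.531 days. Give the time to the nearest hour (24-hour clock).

The Moon has covered 6.0/29.531 of its cycle, so θ ≈ 360° × 6.0/29.531 = 73.1°.
At 15° of sky rotation per hour, 73.1° corresponds to a 4.88 h lag.
12:00 + 4.88 h ≈ 16:53 → 17:00 to the nearest hour.

17:00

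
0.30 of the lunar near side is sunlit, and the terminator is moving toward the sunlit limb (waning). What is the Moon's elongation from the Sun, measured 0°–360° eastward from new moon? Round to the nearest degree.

294°

cos θ = 1 − 2f = 0.400, giving a principal value of 66.4°.
Since the Moon is past full (waning), take the reflex angle: θ = 360° − 66.4° = 293.6°.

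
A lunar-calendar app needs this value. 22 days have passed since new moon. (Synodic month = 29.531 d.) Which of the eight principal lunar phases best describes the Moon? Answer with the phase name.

At 22/29.531 of the cycle, θ ≈ 268° — the last quarter range.

last quarter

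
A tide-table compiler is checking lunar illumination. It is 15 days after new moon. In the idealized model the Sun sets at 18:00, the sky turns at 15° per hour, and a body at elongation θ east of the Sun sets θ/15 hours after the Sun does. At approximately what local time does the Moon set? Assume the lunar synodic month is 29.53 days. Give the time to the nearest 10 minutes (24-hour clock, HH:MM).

Elongation θ = 360° × 15/29.53 ≈ 182.9°.
Delay after the Sun = 182.9° / (15°/h) ≈ 12.19 h.
18:00 + 12.191 h ≈ 06:11 → 06:10 to the nearest ten minutes.

06:10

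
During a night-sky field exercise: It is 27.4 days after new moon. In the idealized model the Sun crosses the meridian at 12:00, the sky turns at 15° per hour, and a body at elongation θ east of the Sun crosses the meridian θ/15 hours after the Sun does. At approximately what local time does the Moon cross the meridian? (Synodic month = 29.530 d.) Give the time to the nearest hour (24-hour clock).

10:00

Elongation θ = 360° × 27.4/29.530 ≈ 334.0°.
At 15° of sky rotation per hour, 334.0° corresponds to a 22.27 h lag.
12:00 + 22.27 h ≈ 10:16 → 10:00 to the nearest hour.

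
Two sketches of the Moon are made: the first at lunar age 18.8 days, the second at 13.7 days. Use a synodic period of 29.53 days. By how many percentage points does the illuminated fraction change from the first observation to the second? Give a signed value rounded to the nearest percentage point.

+16 pp

First observation: θ = 360°·18.8/29.53 = 229.2°, so f = 0.827.
Second observation: θ = 167.0°, f = 0.987.
Δf = 0.987 − 0.827 = +0.160, i.e. +16 pp.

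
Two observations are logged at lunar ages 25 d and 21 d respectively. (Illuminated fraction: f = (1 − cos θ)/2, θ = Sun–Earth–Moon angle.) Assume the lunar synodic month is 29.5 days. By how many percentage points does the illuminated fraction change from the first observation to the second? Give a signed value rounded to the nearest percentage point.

+41 percentage points

First observation: θ = 360°·25/29.5 = 305.1°, so f = 0.213.
Second observation: θ = 256.3°, f = 0.619.
Δf = 0.619 − 0.213 = +0.406, i.e. +41 pp.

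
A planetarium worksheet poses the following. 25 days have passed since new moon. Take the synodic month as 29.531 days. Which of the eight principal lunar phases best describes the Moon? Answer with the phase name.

waning crescent

At 25/29.531 of the cycle, θ ≈ 305° — the waning crescent range.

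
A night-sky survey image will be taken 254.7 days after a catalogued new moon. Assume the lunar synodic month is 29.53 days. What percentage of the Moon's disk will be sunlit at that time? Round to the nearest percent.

254.7 d spans 8 complete synodic months (8 × 29.53 = 236.24 d) plus 18.46 d.
Phase angle: θ = 360°·(18.46 d)/(29.53 d) = 225.0°.
With cos θ = (-0.707), the lit fraction is (1 − (-0.707))/2 ≈ 0.853, so 85%.

85%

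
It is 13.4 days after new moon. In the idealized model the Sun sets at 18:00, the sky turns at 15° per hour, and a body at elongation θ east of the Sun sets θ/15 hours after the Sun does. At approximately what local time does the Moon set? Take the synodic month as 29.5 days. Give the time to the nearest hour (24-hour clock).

Elongation θ = 360° × 13.4/29.5 ≈ 163.5°.
The Moon trails the Sun by θ/15 = 163.5/15 ≈ 10.90 hours.
18:00 + 10.90 h ≈ 04:54 → 05:00 to the nearest hour.

05:00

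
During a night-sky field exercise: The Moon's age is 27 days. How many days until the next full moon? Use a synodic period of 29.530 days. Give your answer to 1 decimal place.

17.3 days

Full moon is 0.5 of the way through the cycle: age 0.5 × 29.530 = 14.765 d.
This lunation's full moon (14.765 d) has passed, so add one period: 44.295 − 27 = 17.295 days.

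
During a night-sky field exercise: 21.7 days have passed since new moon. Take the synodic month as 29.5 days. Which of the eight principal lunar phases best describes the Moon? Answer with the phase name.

θ ≈ 360° × 21.7/29.5 = 265°, which falls in the last quarter sector.

last quarter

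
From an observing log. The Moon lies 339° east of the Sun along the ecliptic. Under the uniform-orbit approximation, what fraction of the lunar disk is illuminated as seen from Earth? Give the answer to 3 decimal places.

0.033

cos 339° = 0.934, so f = (1 − 0.934)/2 = 0.033.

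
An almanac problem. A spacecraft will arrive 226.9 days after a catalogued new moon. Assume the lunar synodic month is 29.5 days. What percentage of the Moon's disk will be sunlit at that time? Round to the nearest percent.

68%

226.9/29.5 = 7.692 lunations, so 7 complete cycles and 20.40 d into the next.
The Moon has covered 20.40/29.5 of its cycle, so θ ≈ 360° × 20.40/29.5 = 248.9°.
With cos θ = (-0.359), the lit fraction is (1 − (-0.359))/2 ≈ 0.680, so 68%.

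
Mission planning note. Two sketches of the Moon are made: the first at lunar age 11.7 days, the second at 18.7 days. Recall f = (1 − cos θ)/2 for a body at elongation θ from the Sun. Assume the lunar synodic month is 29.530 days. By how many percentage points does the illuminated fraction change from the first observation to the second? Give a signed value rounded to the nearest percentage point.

First observation: θ = 360°·11.7/29.530 = 142.6°, so f = 0.897.
Second observation: θ = 228.0°, f = 0.835.
Δf = 0.835 − 0.897 = -0.063, i.e. -6 pp.

-6 pp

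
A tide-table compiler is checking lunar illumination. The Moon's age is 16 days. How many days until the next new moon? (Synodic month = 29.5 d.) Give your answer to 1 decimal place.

13.5 days

One full lunation from the last new moon is 29.5 d; remaining = 29.5 − 16 = 13.500 d.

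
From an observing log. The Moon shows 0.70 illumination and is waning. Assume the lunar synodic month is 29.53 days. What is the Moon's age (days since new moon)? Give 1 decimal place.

20.2 days

Invert f = (1 − cos θ)/2 to get cos θ = 1 − 2(0.70) = -0.400, hence θ₀ = arccos -0.400 = 113.6°.
Since the Moon is past full (waning), take the reflex angle: θ = 360° − 113.6° = 246.4°.
Age = 29.53 × 246.4°/360° ≈ 20.21 days.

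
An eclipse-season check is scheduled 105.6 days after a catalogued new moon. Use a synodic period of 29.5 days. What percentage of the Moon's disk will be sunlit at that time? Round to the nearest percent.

94%

105.6/29.5 = 3.580 lunations, so 3 complete cycles and 17.10 d into the next.
Phase angle: θ = 360°·(17.10 d)/(29.5 d) = 208.7°.
Illuminated fraction = (1 − cos 208.7°)/2 = (1 − (-0.877))/2 ≈ 0.939, so 94%.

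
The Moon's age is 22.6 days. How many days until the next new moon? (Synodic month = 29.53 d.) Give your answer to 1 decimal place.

One full lunation from the last new moon is 29.53 d; remaining = 29.53 − 22.6 = 6.930 d.

6.9 days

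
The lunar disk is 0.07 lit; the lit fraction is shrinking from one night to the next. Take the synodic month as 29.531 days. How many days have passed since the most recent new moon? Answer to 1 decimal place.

27.0 days

Invert f = (1 − cos θ)/2 to get cos θ = 1 − 2(0.07) = 0.860, hence θ₀ = arccos 0.860 = 30.7°.
Since the Moon is past full (waning), take the reflex angle: θ = 360° − 30.7° = 329.3°.
Age = 29.531 × 329.3°/360° ≈ 27.01 days.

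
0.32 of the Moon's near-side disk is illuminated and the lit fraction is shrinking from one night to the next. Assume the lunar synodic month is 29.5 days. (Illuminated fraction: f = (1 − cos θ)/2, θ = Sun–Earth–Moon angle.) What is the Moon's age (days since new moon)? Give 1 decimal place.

Invert f = (1 − cos θ)/2 to get cos θ = 1 − 2(0.32) = 0.360, hence θ₀ = arccos 0.360 = 68.9°.
A waning Moon lies in 180°–360°, so θ = 360° − 68.9° = 291.1°.
That fraction of the synodic month is 291.1/360 × 29.5 d ≈ 23.85 d.

23.9 days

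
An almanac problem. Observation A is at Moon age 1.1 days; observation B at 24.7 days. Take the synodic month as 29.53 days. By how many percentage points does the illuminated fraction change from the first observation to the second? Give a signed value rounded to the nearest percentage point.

+23 percentage points

First observation: θ = 360°·1.1/29.53 = 13.4°, so f = 0.014.
Second observation: θ = 301.1°, f = 0.242.
Δf = 0.242 − 0.014 = +0.228, i.e. +23 pp.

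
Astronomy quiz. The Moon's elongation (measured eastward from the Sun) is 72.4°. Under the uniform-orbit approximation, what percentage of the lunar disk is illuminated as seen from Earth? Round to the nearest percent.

35%

f = (1 − cos 72.4°)/2 = (1 − 0.302)/2 ≈ 0.349, i.e. 35%.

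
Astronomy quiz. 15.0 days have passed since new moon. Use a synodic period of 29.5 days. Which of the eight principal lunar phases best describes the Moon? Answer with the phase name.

full moon

At 15.0/29.5 of the cycle, θ ≈ 183° — the full moon range.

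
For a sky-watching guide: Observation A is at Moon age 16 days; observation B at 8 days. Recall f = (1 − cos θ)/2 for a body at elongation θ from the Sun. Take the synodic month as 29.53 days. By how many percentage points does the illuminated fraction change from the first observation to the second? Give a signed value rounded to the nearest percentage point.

-42 pp

θ₁ = 360° × 16/29.53 = 195.1°, f₁ = (1 − cos θ₁)/2 = 0.983.
θ₂ = 360° × 8/29.53 = 97.5°, f₂ = (1 − cos θ₂)/2 = 0.566.
Change = f₂ − f₁ = -0.417 → -42 percentage points.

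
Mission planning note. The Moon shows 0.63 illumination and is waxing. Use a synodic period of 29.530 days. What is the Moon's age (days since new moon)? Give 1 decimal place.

Invert f = (1 − cos θ)/2 to get cos θ = 1 − 2(0.63) = -0.260, hence θ₀ = arccos -0.260 = 105.1°.
Waxing ⇒ before full, so θ = 105.1°.
At 360°/29.530 d per day, 105.1° corresponds to 8.62 days.

8.6 days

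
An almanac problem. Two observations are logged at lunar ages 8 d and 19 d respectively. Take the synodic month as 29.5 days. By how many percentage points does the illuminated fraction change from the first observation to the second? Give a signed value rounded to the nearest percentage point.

First observation: θ = 360°·8/29.5 = 97.6°, so f = 0.566.
Second observation: θ = 231.9°, f = 0.809.
Δf = 0.809 − 0.566 = +0.242, i.e. +24 pp.

+24 percentage points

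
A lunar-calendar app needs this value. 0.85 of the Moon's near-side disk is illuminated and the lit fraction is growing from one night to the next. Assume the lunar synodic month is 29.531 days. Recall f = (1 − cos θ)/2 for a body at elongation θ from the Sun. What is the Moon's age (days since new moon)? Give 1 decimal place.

cos θ = 1 − 2f = -0.700, giving a principal value of 134.4°.
The Moon is waxing (0°–180°), so θ = 134.4° directly.
That fraction of the synodic month is 134.4/360 × 29.531 d ≈ 11.03 d.

11.0 days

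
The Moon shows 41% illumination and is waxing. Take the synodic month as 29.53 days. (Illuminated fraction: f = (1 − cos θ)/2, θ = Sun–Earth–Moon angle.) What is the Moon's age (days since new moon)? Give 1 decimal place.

cos θ = 1 − 2f = 0.180, giving a principal value of 79.6°.
Before full moon the principal value applies: θ = 79.6°.
That fraction of the synodic month is 79.6/360 × 29.53 d ≈ 6.53 d.

6.5 days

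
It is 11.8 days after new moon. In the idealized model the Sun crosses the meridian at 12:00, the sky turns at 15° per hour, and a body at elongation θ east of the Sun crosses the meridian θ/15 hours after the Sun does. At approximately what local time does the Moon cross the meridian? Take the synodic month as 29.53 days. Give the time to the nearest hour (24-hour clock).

22:00

Elongation θ = 360° × 11.8/29.53 ≈ 143.9°.
At 15° of sky rotation per hour, 143.9° corresponds to a 9.59 h lag.
12:00 + 9.59 h ≈ 21:35 → 22:00 to the nearest hour.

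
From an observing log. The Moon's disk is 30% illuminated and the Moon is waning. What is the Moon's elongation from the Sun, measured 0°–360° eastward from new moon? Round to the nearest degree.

294°

From f = (1 − cos θ)/2: cos θ = 1 − 2×0.30 = 0.400; arccos → 66.4°.
Waning ⇒ past full, so θ = 360° − 66.4° = 293.6°.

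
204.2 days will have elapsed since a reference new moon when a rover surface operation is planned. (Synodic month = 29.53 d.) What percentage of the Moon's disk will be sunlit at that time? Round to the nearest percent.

Reduce mod P: 204.2 − 6×29.53 = 27.02 d into the current lunation.
Phase angle: θ = 360°·(27.02 d)/(29.53 d) = 329.4°.
cos 329.4° = 0.861, so f = (1 − 0.861)/2 = 0.070, so 7%.

7%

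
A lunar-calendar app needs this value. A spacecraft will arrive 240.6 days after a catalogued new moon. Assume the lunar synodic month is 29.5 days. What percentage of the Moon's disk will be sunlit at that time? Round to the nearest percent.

240.6 d spans 8 complete synodic months (8 × 29.5 = 236.00 d) plus 4.60 d.
The Moon has covered 4.60/29.5 of its cycle, so θ ≈ 360° × 4.60/29.5 = 56.1°.
Illuminated fraction = (1 − cos 56.1°)/2 = (1 − 0.557)/2 ≈ 0.221, so 22%.

22%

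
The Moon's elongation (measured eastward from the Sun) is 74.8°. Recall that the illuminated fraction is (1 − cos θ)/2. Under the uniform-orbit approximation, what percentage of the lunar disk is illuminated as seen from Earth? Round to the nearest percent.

Half-versine of 74.8°: (1 − 0.262)/2 = 0.369, i.e. 37%.

37%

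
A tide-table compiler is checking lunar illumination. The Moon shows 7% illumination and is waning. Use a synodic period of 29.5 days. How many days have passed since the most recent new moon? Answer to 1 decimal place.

27.0 days

Invert f = (1 − cos θ)/2 to get cos θ = 1 − 2(0.07) = 0.860, hence θ₀ = arccos 0.860 = 30.7°.
Since the Moon is past full (waning), take the reflex angle: θ = 360° − 30.7° = 329.3°.
At 360°/29.5 d per day, 329.3° corresponds to 26.99 days.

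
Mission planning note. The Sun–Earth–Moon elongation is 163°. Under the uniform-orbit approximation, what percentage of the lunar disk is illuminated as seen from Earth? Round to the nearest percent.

Half-versine of 163°: (1 − (-0.956))/2 = 0.978, i.e. 98%.

98%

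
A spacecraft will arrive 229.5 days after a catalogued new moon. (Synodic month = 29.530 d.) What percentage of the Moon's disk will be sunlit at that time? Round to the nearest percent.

Reduce mod P: 229.5 − 7×29.530 = 22.79 d into the current lunation.
Elongation θ = 360° × 22.79/29.530 ≈ 277.8°.
cos 277.8° = 0.136, so f = (1 − 0.136)/2 = 0.432, so 43%.

43%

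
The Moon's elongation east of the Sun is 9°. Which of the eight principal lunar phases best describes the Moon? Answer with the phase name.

The new moon sector spans roughly -22°–22°; 9° falls inside it.

new moon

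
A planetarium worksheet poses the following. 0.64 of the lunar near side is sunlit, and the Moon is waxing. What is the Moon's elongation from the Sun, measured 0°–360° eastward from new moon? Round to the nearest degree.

From f = (1 − cos θ)/2: cos θ = 1 − 2×0.64 = -0.280; arccos → 106.3°.
Waxing ⇒ before full, so θ = 106.3°.

106°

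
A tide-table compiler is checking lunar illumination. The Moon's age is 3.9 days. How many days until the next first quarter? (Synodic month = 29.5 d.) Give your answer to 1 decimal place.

First quarter is 0.25 of the way through the cycle: age 0.25 × 29.5 = 7.375 d.
That is 7.375 − 3.9 = 3.475 days ahead.

3.5 days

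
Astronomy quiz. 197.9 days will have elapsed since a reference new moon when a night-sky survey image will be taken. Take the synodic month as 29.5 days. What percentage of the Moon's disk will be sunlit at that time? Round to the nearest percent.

63%

Reduce mod P: 197.9 − 6×29.5 = 20.90 d into the current lunation.
The Moon has covered 20.90/29.5 of its cycle, so θ ≈ 360° × 20.90/29.5 = 255.1°.
cos 255.1° = (-0.258), so f = (1 − (-0.258))/2 = 0.629, so 63%.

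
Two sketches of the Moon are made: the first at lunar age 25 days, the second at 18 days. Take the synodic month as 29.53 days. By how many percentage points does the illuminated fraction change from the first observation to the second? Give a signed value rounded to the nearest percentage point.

+67 pp

θ₁ = 360° × 25/29.53 = 304.8°, f₁ = (1 − cos θ₁)/2 = 0.215.
θ₂ = 360° × 18/29.53 = 219.4°, f₂ = (1 − cos θ₂)/2 = 0.886.
Change = f₂ − f₁ = +0.671 → +67 percentage points.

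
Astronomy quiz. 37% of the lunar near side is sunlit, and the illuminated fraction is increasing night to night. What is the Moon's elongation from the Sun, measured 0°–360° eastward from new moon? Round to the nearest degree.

75°

cos θ = 1 − 2f = 0.260, giving a principal value of 74.9°.
The Moon is waxing (0°–180°), so θ = 74.9° directly.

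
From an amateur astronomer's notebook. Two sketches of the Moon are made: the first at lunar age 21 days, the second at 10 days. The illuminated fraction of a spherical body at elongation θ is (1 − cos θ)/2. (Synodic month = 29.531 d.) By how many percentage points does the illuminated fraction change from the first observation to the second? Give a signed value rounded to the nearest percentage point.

+14 pp

First observation: θ = 360°·21/29.531 = 256.0°, so f = 0.621.
Second observation: θ = 121.9°, f = 0.764.
Δf = 0.764 − 0.621 = +0.143, i.e. +14 pp.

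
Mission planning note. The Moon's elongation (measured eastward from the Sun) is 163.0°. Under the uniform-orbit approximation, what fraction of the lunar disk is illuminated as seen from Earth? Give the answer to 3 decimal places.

0.978

Half-versine of 163.0°: (1 − (-0.956))/2 = 0.978.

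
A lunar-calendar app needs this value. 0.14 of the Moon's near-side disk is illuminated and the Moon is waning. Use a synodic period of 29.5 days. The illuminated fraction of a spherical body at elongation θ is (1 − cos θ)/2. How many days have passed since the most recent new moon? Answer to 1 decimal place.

25.9 days

cos θ = 1 − 2f = 0.720, giving a principal value of 43.9°.
Since the Moon is past full (waning), take the reflex angle: θ = 360° − 43.9° = 316.1°.
At 360°/29.5 d per day, 316.1° corresponds to 25.90 days.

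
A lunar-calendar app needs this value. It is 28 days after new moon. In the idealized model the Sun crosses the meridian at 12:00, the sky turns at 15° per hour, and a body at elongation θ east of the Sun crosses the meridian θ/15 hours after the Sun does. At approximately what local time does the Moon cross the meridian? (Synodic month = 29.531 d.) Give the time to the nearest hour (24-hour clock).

11:00

Elongation θ = 360° × 28/29.531 ≈ 341.3°.
The Moon trails the Sun by θ/15 = 341.3/15 ≈ 22.76 hours.
12:00 + 22.76 h ≈ 10:45 → 11:00 to the nearest hour.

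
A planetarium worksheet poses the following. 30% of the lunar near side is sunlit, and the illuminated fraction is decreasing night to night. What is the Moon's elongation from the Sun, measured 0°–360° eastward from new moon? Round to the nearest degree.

From f = (1 − cos θ)/2: cos θ = 1 − 2×0.30 = 0.400; arccos → 66.4°.
Since the Moon is past full (waning), take the reflex angle: θ = 360° − 66.4° = 293.6°.

294°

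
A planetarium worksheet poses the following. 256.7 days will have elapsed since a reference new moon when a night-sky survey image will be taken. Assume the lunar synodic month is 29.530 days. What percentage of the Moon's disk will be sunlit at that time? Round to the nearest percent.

68%

256.7/29.530 = 8.693 lunations, so 8 complete cycles and 20.46 d into the next.
Phase angle: θ = 360°·(20.46 d)/(29.530 d) = 249.4°.
Illuminated fraction = (1 − cos 249.4°)/2 = (1 − (-0.351))/2 ≈ 0.676, so 68%.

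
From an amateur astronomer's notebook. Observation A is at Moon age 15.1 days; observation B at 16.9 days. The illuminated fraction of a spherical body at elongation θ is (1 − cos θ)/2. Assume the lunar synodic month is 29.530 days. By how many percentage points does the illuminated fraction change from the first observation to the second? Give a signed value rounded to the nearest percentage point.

θ₁ = 360° × 15.1/29.530 = 184.1°, f₁ = (1 − cos θ₁)/2 = 0.999.
θ₂ = 360° × 16.9/29.530 = 206.0°, f₂ = (1 − cos θ₂)/2 = 0.949.
Change = f₂ − f₁ = -0.049 → -5 percentage points.

-5 percentage points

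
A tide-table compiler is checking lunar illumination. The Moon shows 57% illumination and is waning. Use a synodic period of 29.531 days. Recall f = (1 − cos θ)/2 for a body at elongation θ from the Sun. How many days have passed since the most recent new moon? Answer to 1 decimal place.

21.5 days

Invert f = (1 − cos θ)/2 to get cos θ = 1 − 2(0.57) = -0.140, hence θ₀ = arccos -0.140 = 98.0°.
Waning ⇒ past full, so θ = 360° − 98.0° = 262.0°.
That fraction of the synodic month is 262.0/360 × 29.531 d ≈ 21.49 d.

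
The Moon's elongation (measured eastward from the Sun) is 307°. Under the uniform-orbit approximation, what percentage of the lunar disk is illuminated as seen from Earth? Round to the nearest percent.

20%

Half-versine of 307°: (1 − 0.602)/2 = 0.199, i.e. 20%.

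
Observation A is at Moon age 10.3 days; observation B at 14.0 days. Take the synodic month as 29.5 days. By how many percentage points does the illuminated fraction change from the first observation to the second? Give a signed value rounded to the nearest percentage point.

+20 percentage points

θ₁ = 360° × 10.3/29.5 = 125.7°, f₁ = (1 − cos θ₁)/2 = 0.792.
θ₂ = 360° × 14.0/29.5 = 170.8°, f₂ = (1 − cos θ₂)/2 = 0.994.
Change = f₂ − f₁ = +0.202 → +20 percentage points.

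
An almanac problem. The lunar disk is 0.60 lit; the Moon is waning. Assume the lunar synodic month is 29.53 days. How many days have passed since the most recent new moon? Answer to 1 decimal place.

Invert f = (1 − cos θ)/2 to get cos θ = 1 − 2(0.60) = -0.200, hence θ₀ = arccos -0.200 = 101.5°.
Waning ⇒ past full, so θ = 360° − 101.5° = 258.5°.
At 360°/29.53 d per day, 258.5° corresponds to 21.20 days.

21.2 days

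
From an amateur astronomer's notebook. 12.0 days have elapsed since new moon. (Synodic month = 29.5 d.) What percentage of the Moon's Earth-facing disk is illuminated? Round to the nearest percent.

92%

Phase angle: θ = 360°·(12.0 d)/(29.5 d) = 146.4°.
cos 146.4° = (-0.833), so f = (1 − (-0.833))/2 = 0.917, so 92%.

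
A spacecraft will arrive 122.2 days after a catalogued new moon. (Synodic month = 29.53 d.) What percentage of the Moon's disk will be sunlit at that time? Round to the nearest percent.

18%

122.2/29.53 = 4.138 lunations, so 4 complete cycles and 4.08 d into the next.
Phase angle: θ = 360°·(4.08 d)/(29.53 d) = 49.7°.
cos 49.7° = 0.646, so f = (1 − 0.646)/2 = 0.177, so 18%.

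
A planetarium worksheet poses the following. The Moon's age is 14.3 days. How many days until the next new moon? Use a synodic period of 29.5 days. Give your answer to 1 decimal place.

One full lunation from the last new moon is 29.5 d; remaining = 29.5 − 14.3 = 15.200 d.

15.2 days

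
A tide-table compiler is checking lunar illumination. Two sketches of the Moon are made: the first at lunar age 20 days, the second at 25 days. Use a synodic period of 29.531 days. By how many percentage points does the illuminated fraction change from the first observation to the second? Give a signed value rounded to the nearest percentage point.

-51 percentage points

θ₁ = 360° × 20/29.531 = 243.8°, f₁ = (1 − cos θ₁)/2 = 0.721.
θ₂ = 360° × 25/29.531 = 304.8°, f₂ = (1 − cos θ₂)/2 = 0.215.
Change = f₂ − f₁ = -0.506 → -51 percentage points.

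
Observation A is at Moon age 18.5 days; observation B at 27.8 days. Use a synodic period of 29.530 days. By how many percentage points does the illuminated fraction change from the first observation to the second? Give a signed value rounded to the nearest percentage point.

θ₁ = 360° × 18.5/29.530 = 225.5°, f₁ = (1 − cos θ₁)/2 = 0.850.
θ₂ = 360° × 27.8/29.530 = 338.9°, f₂ = (1 − cos θ₂)/2 = 0.033.
Change = f₂ − f₁ = -0.817 → -82 percentage points.

-82 pp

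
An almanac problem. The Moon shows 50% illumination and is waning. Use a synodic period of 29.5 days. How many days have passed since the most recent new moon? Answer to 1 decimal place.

22.1 days

Invert f = (1 − cos θ)/2 to get cos θ = 1 − 2(0.50) = 0.000, hence θ₀ = arccos 0.000 = 90.0°.
Waning ⇒ past full, so θ = 360° − 90.0° = 270.0°.
Age = 29.5 × 270.0°/360° ≈ 22.12 days.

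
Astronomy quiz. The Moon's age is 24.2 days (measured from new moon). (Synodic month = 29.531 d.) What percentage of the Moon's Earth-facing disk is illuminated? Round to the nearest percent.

Phase angle: θ = 360°·(24.2 d)/(29.531 d) = 295.0°.
Illuminated fraction = (1 − cos 295.0°)/2 = (1 − 0.423)/2 ≈ 0.289, so 29%.

29%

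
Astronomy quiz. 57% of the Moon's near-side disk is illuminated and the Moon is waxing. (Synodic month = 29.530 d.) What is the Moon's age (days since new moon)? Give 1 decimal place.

8.0 days

From f = (1 − cos θ)/2: cos θ = 1 − 2×0.57 = -0.140; arccos → 98.0°.
Waxing ⇒ before full, so θ = 98.0°.
At 360°/29.530 d per day, 98.0° corresponds to 8.04 days.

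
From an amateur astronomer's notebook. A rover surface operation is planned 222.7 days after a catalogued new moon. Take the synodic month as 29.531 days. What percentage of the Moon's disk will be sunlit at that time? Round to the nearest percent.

98%

Reduce mod P: 222.7 − 7×29.531 = 15.98 d into the current lunation.
Elongation θ = 360° × 15.98/29.531 ≈ 194.8°.
cos 194.8° = (-0.967), so f = (1 − (-0.967))/2 = 0.983, so 98%.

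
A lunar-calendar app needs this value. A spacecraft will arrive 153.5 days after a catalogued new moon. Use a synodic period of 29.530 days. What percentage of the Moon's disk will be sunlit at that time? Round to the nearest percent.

34%

Reduce mod P: 153.5 − 5×29.530 = 5.85 d into the current lunation.
Phase angle: θ = 360°·(5.85 d)/(29.530 d) = 71.3°.
cos 71.3° = 0.320, so f = (1 − 0.320)/2 = 0.340, so 34%.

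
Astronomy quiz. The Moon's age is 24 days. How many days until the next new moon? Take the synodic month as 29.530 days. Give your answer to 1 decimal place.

One full lunation from the last new moon is 29.530 d; remaining = 29.530 − 24 = 5.530 d.

5.5 days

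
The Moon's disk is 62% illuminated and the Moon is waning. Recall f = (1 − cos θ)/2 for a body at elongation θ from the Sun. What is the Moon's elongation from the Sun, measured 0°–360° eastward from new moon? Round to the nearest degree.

Invert f = (1 − cos θ)/2 to get cos θ = 1 − 2(0.62) = -0.240, hence θ₀ = arccos -0.240 = 103.9°.
A waning Moon lies in 180°–360°, so θ = 360° − 103.9° = 256.1°.

256°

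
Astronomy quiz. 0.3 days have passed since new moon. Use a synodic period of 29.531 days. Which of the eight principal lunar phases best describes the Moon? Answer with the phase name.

θ ≈ 360° × 0.3/29.531 = 4°, which falls in the new moon sector.

new moon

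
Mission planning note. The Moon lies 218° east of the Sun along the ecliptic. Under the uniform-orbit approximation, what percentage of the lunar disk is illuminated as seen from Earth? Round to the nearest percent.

cos 218° = (-0.788), so f = (1 − (-0.788))/2 = 0.894, i.e. 89%.

89%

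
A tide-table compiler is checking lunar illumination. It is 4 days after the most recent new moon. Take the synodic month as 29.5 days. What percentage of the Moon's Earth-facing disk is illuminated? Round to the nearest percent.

17%

Elongation θ = 360° × 4/29.5 ≈ 48.8°.
cos 48.8° = 0.659, so f = (1 − 0.659)/2 = 0.171, so 17%.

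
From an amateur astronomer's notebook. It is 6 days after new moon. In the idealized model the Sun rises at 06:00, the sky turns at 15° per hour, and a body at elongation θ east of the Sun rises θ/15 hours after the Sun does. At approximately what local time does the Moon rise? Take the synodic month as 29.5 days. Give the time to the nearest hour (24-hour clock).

Elongation θ = 360° × 6/29.5 ≈ 73.2°.
Delay after the Sun = 73.2° / (15°/h) ≈ 4.88 h.
06:00 + 4.88 h ≈ 10:53 → 11:00 to the nearest hour.

11:00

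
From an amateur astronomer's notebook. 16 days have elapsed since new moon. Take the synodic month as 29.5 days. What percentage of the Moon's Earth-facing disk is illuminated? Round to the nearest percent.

Elongation θ = 360° × 16/29.5 ≈ 195.3°.
With cos θ = (-0.965), the lit fraction is (1 − (-0.965))/2 ≈ 0.982, so 98%.

98%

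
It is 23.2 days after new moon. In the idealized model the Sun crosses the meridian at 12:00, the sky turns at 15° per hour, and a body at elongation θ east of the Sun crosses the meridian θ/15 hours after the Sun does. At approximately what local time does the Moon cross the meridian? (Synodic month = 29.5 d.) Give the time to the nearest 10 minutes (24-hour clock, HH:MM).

06:50

Elongation θ = 360° × 23.2/29.5 ≈ 283.1°.
At 15° of sky rotation per hour, 283.1° corresponds to a 18.87 h lag.
12:00 + 18.875 h ≈ 06:52 → 06:50 to the nearest ten minutes.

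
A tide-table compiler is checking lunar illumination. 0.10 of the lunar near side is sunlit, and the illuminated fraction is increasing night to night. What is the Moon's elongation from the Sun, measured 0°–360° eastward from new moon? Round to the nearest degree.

From f = (1 − cos θ)/2: cos θ = 1 − 2×0.10 = 0.800; arccos → 36.9°.
Before full moon the principal value applies: θ = 36.9°.

37°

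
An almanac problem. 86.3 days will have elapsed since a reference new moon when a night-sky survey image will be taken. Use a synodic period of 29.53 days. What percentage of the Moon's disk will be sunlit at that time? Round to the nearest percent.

6%

86.3 d spans 2 complete synodic months (2 × 29.53 = 59.06 d) plus 27.24 d.
Phase angle: θ = 360°·(27.24 d)/(29.53 d) = 332.1°.
With cos θ = 0.884, the lit fraction is (1 − 0.884)/2 ≈ 0.058, so 6%.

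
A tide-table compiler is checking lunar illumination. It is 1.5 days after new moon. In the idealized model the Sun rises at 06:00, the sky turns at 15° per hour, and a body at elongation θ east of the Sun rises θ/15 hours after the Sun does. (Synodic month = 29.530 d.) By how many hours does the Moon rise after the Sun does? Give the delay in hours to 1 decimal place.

1.2 h

The Moon has covered 1.5/29.530 of its cycle, so θ ≈ 360° × 1.5/29.530 = 18.3°.
Delay after the Sun = 18.3° / (15°/h) ≈ 1.22 h.
So the Moon rises 1.22 h after the Sun.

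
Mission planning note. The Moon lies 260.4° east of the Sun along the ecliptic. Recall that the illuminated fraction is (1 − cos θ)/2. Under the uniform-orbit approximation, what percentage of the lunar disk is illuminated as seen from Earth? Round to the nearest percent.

58%

f = (1 − cos 260.4°)/2 = (1 − (-0.167))/2 ≈ 0.583, i.e. 58%.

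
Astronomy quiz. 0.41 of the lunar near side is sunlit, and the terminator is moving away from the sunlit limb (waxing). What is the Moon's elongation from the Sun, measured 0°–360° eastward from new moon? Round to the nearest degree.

cos θ = 1 − 2f = 0.180, giving a principal value of 79.6°.
The Moon is waxing (0°–180°), so θ = 79.6° directly.

80°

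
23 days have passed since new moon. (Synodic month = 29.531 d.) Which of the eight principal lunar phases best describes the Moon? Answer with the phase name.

θ ≈ 360° × 23/29.531 = 280°, which falls in the last quarter sector.

last quarter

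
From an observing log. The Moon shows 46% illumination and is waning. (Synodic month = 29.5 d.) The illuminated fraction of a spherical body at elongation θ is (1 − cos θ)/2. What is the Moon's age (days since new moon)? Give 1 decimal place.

cos θ = 1 − 2f = 0.080, giving a principal value of 85.4°.
Since the Moon is past full (waning), take the reflex angle: θ = 360° − 85.4° = 274.6°.
At 360°/29.5 d per day, 274.6° corresponds to 22.50 days.

22.5 days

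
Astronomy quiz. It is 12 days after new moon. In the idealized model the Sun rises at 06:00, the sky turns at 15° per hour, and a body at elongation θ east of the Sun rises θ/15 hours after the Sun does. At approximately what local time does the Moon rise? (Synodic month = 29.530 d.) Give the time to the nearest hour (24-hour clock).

The Moon has covered 12/29.530 of its cycle, so θ ≈ 360° × 12/29.530 = 146.3°.
At 15° of sky rotation per hour, 146.3° corresponds to a 9.75 h lag.
06:00 + 9.75 h ≈ 15:45 → 16:00 to the nearest hour.

16:00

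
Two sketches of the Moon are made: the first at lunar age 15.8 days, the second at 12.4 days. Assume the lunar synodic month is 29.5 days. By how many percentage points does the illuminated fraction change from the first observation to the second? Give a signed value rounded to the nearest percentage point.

First observation: θ = 360°·15.8/29.5 = 192.8°, so f = 0.988.
Second observation: θ = 151.3°, f = 0.939.
Δf = 0.939 − 0.988 = -0.049, i.e. -5 pp.

-5 percentage points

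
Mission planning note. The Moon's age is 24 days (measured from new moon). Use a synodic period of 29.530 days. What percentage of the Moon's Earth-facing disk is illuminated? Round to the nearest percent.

Elongation θ = 360° × 24/29.530 ≈ 292.6°.
Illuminated fraction = (1 − cos 292.6°)/2 = (1 − 0.384)/2 ≈ 0.308, so 31%.

31%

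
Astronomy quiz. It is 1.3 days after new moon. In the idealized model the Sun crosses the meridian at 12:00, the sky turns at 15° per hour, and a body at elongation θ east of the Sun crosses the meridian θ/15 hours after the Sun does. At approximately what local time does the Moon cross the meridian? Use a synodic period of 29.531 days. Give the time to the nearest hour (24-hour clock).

13:00

The Moon has covered 1.3/29.531 of its cycle, so θ ≈ 360° × 1.3/29.531 = 15.8°.
The Moon trails the Sun by θ/15 = 15.8/15 ≈ 1.06 hours.
12:00 + 1.06 h ≈ 13:03 → 13:00 to the nearest hour.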